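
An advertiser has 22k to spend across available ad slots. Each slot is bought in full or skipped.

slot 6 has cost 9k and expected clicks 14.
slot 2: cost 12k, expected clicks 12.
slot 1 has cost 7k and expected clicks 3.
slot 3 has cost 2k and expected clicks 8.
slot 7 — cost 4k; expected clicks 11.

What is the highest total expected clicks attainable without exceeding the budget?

36

slot 6 + slot 1 + slot 3 + slot 7: cost 9 + 7 + 2 + 4 = 22 ≤ 22, expected clicks 14 + 3 + 8 + 11 = 36.
slot 6 + slot 3 + slot 7: cost 9 + 2 + 4 = 15 ≤ 22, expected clicks 14 + 8 + 11 = 33.
Best is slot 6, slot 1, slot 3, and slot 7 with total expected clicks 36.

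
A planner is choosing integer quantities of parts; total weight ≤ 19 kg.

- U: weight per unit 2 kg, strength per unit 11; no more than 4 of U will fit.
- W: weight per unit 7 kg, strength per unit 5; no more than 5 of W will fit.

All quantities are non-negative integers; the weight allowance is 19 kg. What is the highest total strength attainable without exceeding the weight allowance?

49

This is a bounded integer knapsack.
4×U: weight 8 ≤ 19, strength 4·11 = 44.
4×U and 1×W: weight 15 ≤ 19, strength 4·11 + 1·5 = 49.
Best is 49.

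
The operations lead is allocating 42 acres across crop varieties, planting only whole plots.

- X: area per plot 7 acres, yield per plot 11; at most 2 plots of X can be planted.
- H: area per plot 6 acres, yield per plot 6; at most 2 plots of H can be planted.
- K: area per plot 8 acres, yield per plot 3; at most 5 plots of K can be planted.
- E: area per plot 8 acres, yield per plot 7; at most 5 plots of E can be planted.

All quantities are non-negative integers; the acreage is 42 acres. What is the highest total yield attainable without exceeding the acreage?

48

Take 2×X, 2×H, and 2×E: area 42 ≤ 42, yield 2·11 + 2·6 + 2·7 = 48.
X has the best ratio (11/7) and is taken to its limit of 2; remaining capacity is filled optimally with the others.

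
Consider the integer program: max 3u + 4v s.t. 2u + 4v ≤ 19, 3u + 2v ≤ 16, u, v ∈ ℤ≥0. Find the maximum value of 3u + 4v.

The continuous relaxation peaks at (3.25, 3.12) with value 22.25; rounding to a feasible lattice point costs some objective.
(u,v)=(3,3): 2·3+4·3=18≤19, 3·3+2·3=15≤16, objective 21.
(u,v)=(4,2): 2·4+4·2=16≤19, 3·4+2·2=16≤16, objective 20.
(u,v)=(2,3): 2·2+4·3=16≤19, 3·2+2·3=12≤16, objective 18.
No feasible integer point exceeds 21.

21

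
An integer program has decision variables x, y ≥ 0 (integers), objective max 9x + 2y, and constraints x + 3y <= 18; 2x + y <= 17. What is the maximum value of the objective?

Relaxing integrality, the LP optimum is 76.50 at (x,y) = (8.5, 0), which is not an integer point.
(x,y)=(8,1) is feasible, giving 74.
(x,y)=(8,0) is feasible, giving 72.
No feasible integer point exceeds 74.

74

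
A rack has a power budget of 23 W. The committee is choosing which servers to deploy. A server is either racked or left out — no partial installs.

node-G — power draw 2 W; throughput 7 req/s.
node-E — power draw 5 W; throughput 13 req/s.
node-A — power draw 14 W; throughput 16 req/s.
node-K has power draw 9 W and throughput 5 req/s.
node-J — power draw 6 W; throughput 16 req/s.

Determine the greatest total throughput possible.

41

node-G + node-E + node-K + node-J: power draw 2 + 5 + 9 + 6 = 22 ≤ 23, throughput 7 + 13 + 5 + 16 = 41.
node-G + node-E + node-J: power draw 2 + 5 + 6 = 13 ≤ 23, throughput 7 + 13 + 16 = 36.
node-G + node-A + node-J: power draw 2 + 14 + 6 = 22 ≤ 23, throughput 7 + 16 + 16 = 39.
Best is node-G, node-E, node-K, and node-J with total throughput 41.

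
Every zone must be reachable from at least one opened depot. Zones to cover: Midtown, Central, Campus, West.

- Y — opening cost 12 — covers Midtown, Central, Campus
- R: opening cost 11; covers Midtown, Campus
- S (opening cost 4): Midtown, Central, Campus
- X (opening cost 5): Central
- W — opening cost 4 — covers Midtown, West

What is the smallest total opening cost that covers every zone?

8

Choose S and W: together they cover Midtown, Central, Campus, West — every zone.
Total opening cost: 4 + 4 = 8.
No cover costs less than 8.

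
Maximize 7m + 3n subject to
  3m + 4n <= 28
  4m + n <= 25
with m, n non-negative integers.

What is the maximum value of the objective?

(m,n)=(6,1): 3·6+4·1=22≤28, 4·6+1·1=25≤25, objective 45.
(m,n)=(5,3): 3·5+4·3=27≤28, 4·5+1·3=23≤25, objective 44.
(m,n)=(6,0): 3·6+4·0=18≤28, 4·6+1·0=24≤25, objective 42.
The best lattice point is (6,1), giving 45.

45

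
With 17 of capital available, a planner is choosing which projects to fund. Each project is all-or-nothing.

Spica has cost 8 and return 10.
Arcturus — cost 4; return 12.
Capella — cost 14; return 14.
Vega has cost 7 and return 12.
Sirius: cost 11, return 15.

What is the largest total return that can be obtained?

Take Arcturus and Sirius: cost 4 + 11 = 15 ≤ 17, return 12 + 15 = 27.
No other feasible combination does better.

27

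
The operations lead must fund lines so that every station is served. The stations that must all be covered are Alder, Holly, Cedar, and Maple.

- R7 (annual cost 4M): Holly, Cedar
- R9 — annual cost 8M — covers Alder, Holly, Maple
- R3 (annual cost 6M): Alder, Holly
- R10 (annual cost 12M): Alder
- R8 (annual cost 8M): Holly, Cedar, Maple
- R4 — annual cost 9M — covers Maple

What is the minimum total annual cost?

12

Choose R7 and R9: together they cover Alder, Holly, Cedar, Maple — every station.
Total annual cost: 4 + 8 = 12.
No cover costs less than 12.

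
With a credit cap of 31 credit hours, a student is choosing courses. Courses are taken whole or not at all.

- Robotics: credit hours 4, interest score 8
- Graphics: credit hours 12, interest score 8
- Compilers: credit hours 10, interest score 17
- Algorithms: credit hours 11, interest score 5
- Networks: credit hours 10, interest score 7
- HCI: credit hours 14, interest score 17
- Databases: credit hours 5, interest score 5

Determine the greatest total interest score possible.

Take Robotics, Compilers, and HCI: credit hours 4 + 10 + 14 = 28 ≤ 31, interest score 8 + 17 + 17 = 42.
No other feasible combination does better.

42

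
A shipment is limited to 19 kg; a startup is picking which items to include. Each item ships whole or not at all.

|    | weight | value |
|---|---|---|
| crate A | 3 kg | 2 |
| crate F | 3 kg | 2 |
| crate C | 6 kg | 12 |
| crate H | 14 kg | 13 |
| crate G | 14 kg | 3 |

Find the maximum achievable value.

16

Allowing fractional choices, the relaxed optimum would be about 24.1, but items are indivisible.
crate A + crate F + crate C: weight 3 + 3 + 6 = 12 ≤ 19, value 2 + 2 + 12 = 16.
crate F + crate H: weight 3 + 14 = 17 ≤ 19, value 2 + 13 = 15.
crate A + crate H: weight 3 + 14 = 17 ≤ 19, value 2 + 13 = 15.
Best is crate A, crate F, and crate C with total value 16.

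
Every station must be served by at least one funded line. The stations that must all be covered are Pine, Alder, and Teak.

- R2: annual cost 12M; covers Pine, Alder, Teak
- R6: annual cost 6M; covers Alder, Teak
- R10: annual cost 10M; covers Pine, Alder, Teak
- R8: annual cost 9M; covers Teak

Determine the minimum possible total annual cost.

The greedy cost-per-new-station heuristic would pick R6 and R10 for 16, but a cheaper cover exists.
R10 alone covers Pine, Alder, Teak — every station.
Total annual cost: 10.
No cover costs less than 10.

10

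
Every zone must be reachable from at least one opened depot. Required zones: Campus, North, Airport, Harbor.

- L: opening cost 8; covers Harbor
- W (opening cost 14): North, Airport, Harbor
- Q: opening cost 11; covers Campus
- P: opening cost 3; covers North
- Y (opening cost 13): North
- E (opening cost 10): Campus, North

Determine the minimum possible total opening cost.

24

This is an integer covering problem.
The greedy cost-per-new-zone heuristic would pick P, W, and E for 27, but a cheaper cover exists.
Choose W and E: together they cover Campus, North, Airport, Harbor — every zone.
Total opening cost: 14 + 10 = 24.
No cover costs less than 24.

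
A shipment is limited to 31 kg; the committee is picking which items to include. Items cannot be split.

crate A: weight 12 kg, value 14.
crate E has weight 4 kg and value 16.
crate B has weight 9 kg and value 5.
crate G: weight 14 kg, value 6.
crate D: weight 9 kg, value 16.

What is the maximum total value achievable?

crate E + crate G + crate D: weight 4 + 14 + 9 = 27 ≤ 31, value 16 + 6 + 16 = 38.
crate A + crate E + crate D: weight 12 + 4 + 9 = 25 ≤ 31, value 14 + 16 + 16 = 46.
Best is crate A, crate E, and crate D with total value 46.

46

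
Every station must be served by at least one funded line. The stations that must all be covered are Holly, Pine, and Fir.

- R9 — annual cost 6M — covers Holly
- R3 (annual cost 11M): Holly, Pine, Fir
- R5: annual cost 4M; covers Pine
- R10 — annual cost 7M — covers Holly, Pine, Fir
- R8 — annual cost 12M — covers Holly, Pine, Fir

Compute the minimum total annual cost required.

This is an integer covering problem.
R10 alone covers Holly, Pine, Fir — every station.
Total annual cost: 7.
No cover costs less than 7.

7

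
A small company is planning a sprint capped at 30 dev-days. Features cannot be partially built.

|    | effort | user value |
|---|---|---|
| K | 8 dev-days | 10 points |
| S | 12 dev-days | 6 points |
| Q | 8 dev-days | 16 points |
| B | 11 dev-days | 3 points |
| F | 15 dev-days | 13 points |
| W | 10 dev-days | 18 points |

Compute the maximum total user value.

K + Q + W: effort 8 + 8 + 10 = 26 ≤ 30, user value 10 + 16 + 18 = 44.
Q + B + W: effort 8 + 11 + 10 = 29 ≤ 30, user value 16 + 3 + 18 = 37.
S + Q + W: effort 12 + 8 + 10 = 30 ≤ 30, user value 6 + 16 + 18 = 40.
Best is K, Q, and W with total user value 44.

44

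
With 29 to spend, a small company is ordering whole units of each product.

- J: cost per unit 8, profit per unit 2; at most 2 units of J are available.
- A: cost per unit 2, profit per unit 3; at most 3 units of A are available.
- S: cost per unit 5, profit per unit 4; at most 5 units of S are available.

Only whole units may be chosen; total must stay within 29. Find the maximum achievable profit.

26

3×A and 4×S: cost 26 ≤ 29, profit 3·3 + 4·4 = 25.
2×A and 5×S: cost 29 ≤ 29, profit 2·3 + 5·4 = 26.
Best is 26.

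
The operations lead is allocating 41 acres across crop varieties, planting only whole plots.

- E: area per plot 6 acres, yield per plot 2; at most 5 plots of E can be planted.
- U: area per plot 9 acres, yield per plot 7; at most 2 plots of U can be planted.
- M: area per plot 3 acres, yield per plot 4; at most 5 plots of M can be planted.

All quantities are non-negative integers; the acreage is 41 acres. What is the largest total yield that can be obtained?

This is a bounded integer knapsack.
Take 1×E, 2×U, and 5×M: area 39 ≤ 41, yield 1·2 + 2·7 + 5·4 = 36.
M has the best ratio (4/3) and is taken to its limit of 5; remaining capacity is filled optimally with the others.

36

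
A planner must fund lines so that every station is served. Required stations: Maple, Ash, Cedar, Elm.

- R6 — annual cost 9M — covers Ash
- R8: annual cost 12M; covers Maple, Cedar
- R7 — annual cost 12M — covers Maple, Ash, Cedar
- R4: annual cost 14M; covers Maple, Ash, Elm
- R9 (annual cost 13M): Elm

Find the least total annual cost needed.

This is a weighted set-cover instance.
Choose R7 and R9: together they cover Maple, Ash, Cedar, Elm — every station.
Total annual cost: 12 + 13 = 25.
No cover costs less than 25.

25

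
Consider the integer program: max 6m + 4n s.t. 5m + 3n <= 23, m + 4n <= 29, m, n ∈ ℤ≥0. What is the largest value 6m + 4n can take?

(m,n)=(1,6): 5·1+3·6=23≤23, 1·1+4·6=25≤29, objective 30.
(m,n)=(0,7): 5·0+3·7=21≤23, 1·0+4·7=28≤29, objective 28.
The best lattice point is (1,6), giving 30.

30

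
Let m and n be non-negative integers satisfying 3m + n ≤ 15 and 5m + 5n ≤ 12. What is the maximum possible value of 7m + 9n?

18

(m,n)=(0,2) is feasible, giving 18.
(m,n)=(1,1) is feasible, giving 16.
(m,n)=(0,1) is feasible, giving 9.
No feasible integer point exceeds 18.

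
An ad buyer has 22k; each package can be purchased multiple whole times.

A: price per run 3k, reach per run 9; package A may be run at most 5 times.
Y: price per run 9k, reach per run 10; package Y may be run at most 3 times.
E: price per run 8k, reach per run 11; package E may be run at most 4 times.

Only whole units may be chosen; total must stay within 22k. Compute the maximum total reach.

A has the best ratio (9/3); taking only A gives at most 5×9 = 45 (stopped by the supply cap of 5).
Mixing does better — 4×A and 1×E: price 20 ≤ 22, reach 4·9 + 1·11 = 47.

47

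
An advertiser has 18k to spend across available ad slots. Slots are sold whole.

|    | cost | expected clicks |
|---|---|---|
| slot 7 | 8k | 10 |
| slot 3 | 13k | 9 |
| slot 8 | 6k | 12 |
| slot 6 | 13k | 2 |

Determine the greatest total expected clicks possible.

slot 8: cost 6 ≤ 18, expected clicks 12.
slot 7 + slot 8: cost 8 + 6 = 14 ≤ 18, expected clicks 10 + 12 = 22.
Best is slot 7 and slot 8 with total expected clicks 22.

22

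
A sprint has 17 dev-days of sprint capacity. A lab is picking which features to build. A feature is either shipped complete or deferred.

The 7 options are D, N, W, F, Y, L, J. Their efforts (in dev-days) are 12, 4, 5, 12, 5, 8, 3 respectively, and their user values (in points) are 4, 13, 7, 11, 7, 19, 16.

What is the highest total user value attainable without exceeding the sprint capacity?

W + L + J: effort 5 + 8 + 3 = 16 ≤ 17, user value 7 + 19 + 16 = 42.
N + L + J: effort 4 + 8 + 3 = 15 ≤ 17, user value 13 + 19 + 16 = 48.
N + W + Y + J: effort 4 + 5 + 5 + 3 = 17 ≤ 17, user value 13 + 7 + 7 + 16 = 43.
Best is N, L, and J with total user value 48.

48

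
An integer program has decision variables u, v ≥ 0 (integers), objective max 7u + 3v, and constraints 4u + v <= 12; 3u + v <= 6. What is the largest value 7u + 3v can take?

(u,v)=(0,6): 4·0+1·6=6≤12, 3·0+1·6=6≤6, objective 18.
(u,v)=(0,5): 4·0+1·5=5≤12, 3·0+1·5=5≤6, objective 15.
Maximum is 18 at (u,v)=(0,6).

18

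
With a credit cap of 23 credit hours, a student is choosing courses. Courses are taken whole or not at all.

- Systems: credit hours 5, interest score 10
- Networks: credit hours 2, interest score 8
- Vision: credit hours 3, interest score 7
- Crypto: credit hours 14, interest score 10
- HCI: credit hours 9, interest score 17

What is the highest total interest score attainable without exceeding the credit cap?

42

Systems + Networks + Vision + HCI: credit hours 5 + 2 + 3 + 9 = 19 ≤ 23, interest score 10 + 8 + 7 + 17 = 42.
Systems + Networks + HCI: credit hours 5 + 2 + 9 = 16 ≤ 23, interest score 10 + 8 + 17 = 35.
Best is Systems, Networks, Vision, and HCI with total interest score 42.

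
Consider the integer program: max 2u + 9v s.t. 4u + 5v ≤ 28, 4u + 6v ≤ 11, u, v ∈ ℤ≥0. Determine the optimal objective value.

(u,v)=(1,1): 4·1+5·1=9≤28, 4·1+6·1=10≤11, objective 11.
(u,v)=(0,1): 4·0+5·1=5≤28, 4·0+6·1=6≤11, objective 9.
No feasible integer point exceeds 11.

11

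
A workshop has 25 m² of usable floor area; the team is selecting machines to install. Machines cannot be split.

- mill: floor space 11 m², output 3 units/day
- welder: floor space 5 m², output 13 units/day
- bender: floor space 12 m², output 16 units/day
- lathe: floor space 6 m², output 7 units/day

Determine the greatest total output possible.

Allowing fractional choices, the relaxed optimum would be about 36.5, but machines are indivisible.
welder + bender + lathe: floor space 5 + 12 + 6 = 23 ≤ 25, output 13 + 16 + 7 = 36.
welder + bender: floor space 5 + 12 = 17 ≤ 25, output 13 + 16 = 29.
Best is welder, bender, and lathe with total output 36.

36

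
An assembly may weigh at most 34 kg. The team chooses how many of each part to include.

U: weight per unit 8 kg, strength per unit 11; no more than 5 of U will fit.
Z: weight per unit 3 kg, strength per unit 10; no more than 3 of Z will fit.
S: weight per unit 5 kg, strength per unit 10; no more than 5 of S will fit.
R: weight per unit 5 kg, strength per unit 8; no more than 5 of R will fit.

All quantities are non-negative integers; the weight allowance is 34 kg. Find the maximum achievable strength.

3×Z, 4×S, and 1×R: weight 34 ≤ 34, strength 3·10 + 4·10 + 1·8 = 78.
3×Z and 5×S: weight 34 ≤ 34, strength 3·10 + 5·10 = 80.
Best is 80.

80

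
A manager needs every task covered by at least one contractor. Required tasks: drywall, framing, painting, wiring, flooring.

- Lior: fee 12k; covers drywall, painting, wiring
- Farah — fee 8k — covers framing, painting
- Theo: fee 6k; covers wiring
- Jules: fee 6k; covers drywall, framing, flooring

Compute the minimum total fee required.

Choose Lior and Jules: together they cover drywall, framing, painting, wiring, flooring — every task.
Total fee: 12 + 6 = 18.

18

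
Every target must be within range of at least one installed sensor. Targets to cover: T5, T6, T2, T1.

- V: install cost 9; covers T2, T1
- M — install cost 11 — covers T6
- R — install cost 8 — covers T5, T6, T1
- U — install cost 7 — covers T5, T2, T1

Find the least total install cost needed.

This is an integer covering problem.
Choose R and U: together they cover T5, T6, T2, T1 — every target.
Total install cost: 8 + 7 = 15.
No cover costs less than 15.

15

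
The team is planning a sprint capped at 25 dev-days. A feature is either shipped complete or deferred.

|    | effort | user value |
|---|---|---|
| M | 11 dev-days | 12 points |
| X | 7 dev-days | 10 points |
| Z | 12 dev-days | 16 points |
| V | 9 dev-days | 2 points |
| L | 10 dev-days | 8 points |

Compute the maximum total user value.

Allowing fractional choices, the relaxed optimum would be about 32.5, but features are indivisible.
M + Z: effort 11 + 12 = 23 ≤ 25, user value 12 + 16 = 28.
X + Z: effort 7 + 12 = 19 ≤ 25, user value 10 + 16 = 26.
Best is M and Z with total user value 28.

28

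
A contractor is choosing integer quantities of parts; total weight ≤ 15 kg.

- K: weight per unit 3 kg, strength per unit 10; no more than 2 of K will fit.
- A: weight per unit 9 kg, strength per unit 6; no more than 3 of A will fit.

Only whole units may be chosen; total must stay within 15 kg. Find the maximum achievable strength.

26

Take 2×K and 1×A: weight 15 ≤ 15, strength 2·10 + 1·6 = 26.
K has the best ratio (10/3) and is taken to its limit of 2; remaining capacity is filled optimally with the others.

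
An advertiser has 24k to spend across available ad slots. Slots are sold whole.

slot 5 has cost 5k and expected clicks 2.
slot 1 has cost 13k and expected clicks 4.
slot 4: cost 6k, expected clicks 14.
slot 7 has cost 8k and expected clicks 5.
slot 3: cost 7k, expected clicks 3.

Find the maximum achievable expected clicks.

Take slot 4, slot 7, and slot 3: cost 6 + 8 + 7 = 21 ≤ 24, expected clicks 14 + 5 + 3 = 22.
No other feasible combination does better.

22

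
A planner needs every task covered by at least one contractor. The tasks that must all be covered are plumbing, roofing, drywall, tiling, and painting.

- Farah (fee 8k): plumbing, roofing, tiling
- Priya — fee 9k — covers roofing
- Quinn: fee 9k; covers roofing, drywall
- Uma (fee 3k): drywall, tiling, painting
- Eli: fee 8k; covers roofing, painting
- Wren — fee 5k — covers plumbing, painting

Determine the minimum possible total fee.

11

Choose Farah and Uma: together they cover plumbing, roofing, drywall, tiling, painting — every task.
Total fee: 8 + 3 = 11.
No cover costs less than 11.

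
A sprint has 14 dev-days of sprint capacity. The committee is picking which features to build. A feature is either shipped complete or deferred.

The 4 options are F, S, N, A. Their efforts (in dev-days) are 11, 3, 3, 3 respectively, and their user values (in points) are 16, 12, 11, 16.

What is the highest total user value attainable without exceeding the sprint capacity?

39

F + A: effort 11 + 3 = 14 ≤ 14, user value 16 + 16 = 32.
S + N + A: effort 3 + 3 + 3 = 9 ≤ 14, user value 12 + 11 + 16 = 39.
Best is S, N, and A with total user value 39.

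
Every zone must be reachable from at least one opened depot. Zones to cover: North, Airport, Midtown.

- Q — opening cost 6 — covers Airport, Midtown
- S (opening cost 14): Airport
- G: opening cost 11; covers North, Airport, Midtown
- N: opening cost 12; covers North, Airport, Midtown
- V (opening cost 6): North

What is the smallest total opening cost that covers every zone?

11

This is an integer covering problem.
The greedy cost-per-new-zone heuristic would pick Q and V for 12, but a cheaper cover exists.
G alone covers North, Airport, Midtown — every zone.
Total opening cost: 11.
No cover costs less than 11.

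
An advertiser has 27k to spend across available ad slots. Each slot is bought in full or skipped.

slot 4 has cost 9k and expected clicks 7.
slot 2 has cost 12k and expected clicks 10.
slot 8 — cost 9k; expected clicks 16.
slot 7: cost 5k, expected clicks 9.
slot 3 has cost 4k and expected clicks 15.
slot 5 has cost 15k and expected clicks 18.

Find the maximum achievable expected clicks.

Allowing fractional choices, the relaxed optimum would be about 50.8, but ad slots are indivisible.
slot 7 + slot 3 + slot 5: cost 5 + 4 + 15 = 24 ≤ 27, expected clicks 9 + 15 + 18 = 42.
slot 2 + slot 8 + slot 3: cost 12 + 9 + 4 = 25 ≤ 27, expected clicks 10 + 16 + 15 = 41.
slot 4 + slot 8 + slot 7 + slot 3: cost 9 + 9 + 5 + 4 = 27 ≤ 27, expected clicks 7 + 16 + 9 + 15 = 47.
Best is slot 4, slot 8, slot 7, and slot 3 with total expected clicks 47.

47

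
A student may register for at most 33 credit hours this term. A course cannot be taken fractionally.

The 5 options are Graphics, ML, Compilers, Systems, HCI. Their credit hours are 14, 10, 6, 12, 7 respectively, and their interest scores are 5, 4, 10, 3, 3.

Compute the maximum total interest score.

19

Take Graphics, ML, and Compilers: credit hours 14 + 10 + 6 = 30 ≤ 33, interest score 5 + 4 + 10 = 19.
No other feasible combination does better.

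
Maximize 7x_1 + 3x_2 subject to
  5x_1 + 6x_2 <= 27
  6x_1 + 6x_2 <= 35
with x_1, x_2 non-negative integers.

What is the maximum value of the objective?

35

(x_1,x_2)=(5,0) is feasible, giving 35.
(x_1,x_2)=(4,1) is feasible, giving 31.
(x_1,x_2)=(4,0) is feasible, giving 28.
Maximum is 35 at (x_1,x_2)=(5,0).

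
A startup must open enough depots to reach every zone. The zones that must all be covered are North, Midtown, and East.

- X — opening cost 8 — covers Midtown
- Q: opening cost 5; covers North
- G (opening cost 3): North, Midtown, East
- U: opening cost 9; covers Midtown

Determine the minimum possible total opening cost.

3

This is a weighted set-cover instance.
G alone covers North, Midtown, East — every zone.
Total opening cost: 3.
No cover costs less than 3.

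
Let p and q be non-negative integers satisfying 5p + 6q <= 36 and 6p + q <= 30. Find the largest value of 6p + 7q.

(p,q)=(0,6) is feasible, giving 42.
(p,q)=(1,5) is feasible, giving 41.
(p,q)=(3,3) is feasible, giving 39.
(p,q)=(4,2) is feasible, giving 38.
The best lattice point is (0,6), giving 42.

42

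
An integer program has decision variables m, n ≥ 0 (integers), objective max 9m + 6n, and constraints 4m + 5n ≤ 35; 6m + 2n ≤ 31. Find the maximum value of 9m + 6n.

54

(m,n)=(4,3): 4·4+5·3=31≤35, 6·4+2·3=30≤31, objective 54.
(m,n)=(3,4): 4·3+5·4=32≤35, 6·3+2·4=26≤31, objective 51.
(m,n)=(4,2): 4·4+5·2=26≤35, 6·4+2·2=28≤31, objective 48.
The best lattice point is (4,3), giving 54.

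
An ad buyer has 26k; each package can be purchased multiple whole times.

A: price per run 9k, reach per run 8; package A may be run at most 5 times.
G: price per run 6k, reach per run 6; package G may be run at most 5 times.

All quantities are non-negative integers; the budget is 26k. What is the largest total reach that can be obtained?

This is a bounded integer knapsack.
G has the best ratio (6/6); taking only G gives at most 4×6 = 24 (stopped by the price limit).
Optimal: 4×G: price 24 ≤ 26, reach 4·6 = 24.

24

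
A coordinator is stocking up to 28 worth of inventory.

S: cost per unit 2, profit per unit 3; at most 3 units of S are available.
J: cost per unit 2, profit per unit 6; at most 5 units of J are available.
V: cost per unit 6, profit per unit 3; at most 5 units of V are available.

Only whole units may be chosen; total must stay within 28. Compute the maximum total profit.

Take 3×S, 5×J, and 2×V: cost 28 ≤ 28, profit 3·3 + 5·6 + 2·3 = 45.
J has the best ratio (6/2) and is taken to its limit of 5; remaining capacity is filled optimally with the others.

45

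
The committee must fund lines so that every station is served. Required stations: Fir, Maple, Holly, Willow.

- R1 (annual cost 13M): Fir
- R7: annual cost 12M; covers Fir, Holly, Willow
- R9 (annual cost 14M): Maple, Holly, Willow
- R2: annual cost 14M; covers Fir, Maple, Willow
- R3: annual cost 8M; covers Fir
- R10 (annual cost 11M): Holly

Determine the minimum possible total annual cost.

22

Choose R9 and R3: together they cover Fir, Maple, Holly, Willow — every station.
Total annual cost: 14 + 8 = 22.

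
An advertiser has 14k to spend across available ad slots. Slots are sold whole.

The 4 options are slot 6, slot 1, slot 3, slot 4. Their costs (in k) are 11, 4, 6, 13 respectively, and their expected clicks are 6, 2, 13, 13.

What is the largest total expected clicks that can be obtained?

Take slot 1 and slot 3: cost 4 + 6 = 10 ≤ 14, expected clicks 2 + 13 = 15.
No other feasible combination does better.

15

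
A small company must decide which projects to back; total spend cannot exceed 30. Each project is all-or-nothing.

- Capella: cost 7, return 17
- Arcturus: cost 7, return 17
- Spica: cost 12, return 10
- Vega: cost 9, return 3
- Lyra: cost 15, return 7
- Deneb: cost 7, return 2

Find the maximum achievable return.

44

Treat it as a binary knapsack problem.
Allowing fractional choices, the relaxed optimum would be about 45.9, but projects are indivisible.
Capella + Arcturus + Lyra: cost 7 + 7 + 15 = 29 ≤ 30, return 17 + 17 + 7 = 41.
Capella + Arcturus + Spica: cost 7 + 7 + 12 = 26 ≤ 30, return 17 + 17 + 10 = 44.
Capella + Arcturus + Vega + Deneb: cost 7 + 7 + 9 + 7 = 30 ≤ 30, return 17 + 17 + 3 + 2 = 39.
Best is Capella, Arcturus, and Spica with total return 44.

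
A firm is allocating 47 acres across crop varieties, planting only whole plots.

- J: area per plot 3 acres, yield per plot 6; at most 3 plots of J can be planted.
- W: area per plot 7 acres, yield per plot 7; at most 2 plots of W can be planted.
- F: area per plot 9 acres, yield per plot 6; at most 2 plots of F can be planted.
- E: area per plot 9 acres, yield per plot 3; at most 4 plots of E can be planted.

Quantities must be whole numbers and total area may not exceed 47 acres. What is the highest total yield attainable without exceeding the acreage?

J has the best ratio (6/3); taking only J gives at most 3×6 = 18 (stopped by the supply cap of 3).
Mixing does better — 3×J, 2×W, and 2×F: area 41 ≤ 47, yield 3·6 + 2·7 + 2·6 = 44.

44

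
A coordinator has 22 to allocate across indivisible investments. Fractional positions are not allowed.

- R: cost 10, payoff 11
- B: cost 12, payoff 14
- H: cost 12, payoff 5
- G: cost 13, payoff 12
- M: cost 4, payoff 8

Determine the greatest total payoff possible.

25

Treat it as a binary knapsack problem.
Take R and B: cost 10 + 12 = 22 ≤ 22, payoff 11 + 14 = 25.
No other feasible combination does better.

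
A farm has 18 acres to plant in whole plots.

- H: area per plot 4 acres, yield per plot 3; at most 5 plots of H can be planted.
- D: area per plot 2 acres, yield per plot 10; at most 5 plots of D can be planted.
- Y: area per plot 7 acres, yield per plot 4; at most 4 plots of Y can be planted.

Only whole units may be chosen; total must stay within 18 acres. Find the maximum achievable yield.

This is a bounded integer knapsack.
5×D and 1×Y: area 17 ≤ 18, yield 5·10 + 1·4 = 54.
2×H and 5×D: area 18 ≤ 18, yield 2·3 + 5·10 = 56.
Best is 56.

56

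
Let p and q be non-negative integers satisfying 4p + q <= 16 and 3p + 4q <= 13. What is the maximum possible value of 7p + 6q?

28

(p,q)=(4,0) is feasible, giving 28.
(p,q)=(3,1) is feasible, giving 27.
(p,q)=(3,0) is feasible, giving 21.
The best lattice point is (4,0), giving 28.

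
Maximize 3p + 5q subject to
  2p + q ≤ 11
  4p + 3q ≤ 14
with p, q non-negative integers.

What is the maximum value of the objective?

20

Relaxing integrality, the LP optimum is 23.33 at (p,q) = (0, 4.67), which is not an integer point.
(p,q)=(0,4): 2·0+1·4=4≤11, 4·0+3·4=12≤14, objective 20.
(p,q)=(1,3): 2·1+1·3=5≤11, 4·1+3·3=13≤14, objective 18.
(p,q)=(0,3): 2·0+1·3=3≤11, 4·0+3·3=9≤14, objective 15.
No feasible integer point exceeds 20.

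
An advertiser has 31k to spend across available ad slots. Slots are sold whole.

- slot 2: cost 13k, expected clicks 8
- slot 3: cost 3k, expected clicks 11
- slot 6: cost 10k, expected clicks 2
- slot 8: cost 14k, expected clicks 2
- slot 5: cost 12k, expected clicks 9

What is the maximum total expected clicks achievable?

28

This is a 0-1 knapsack instance.
slot 3 + slot 8 + slot 5: cost 3 + 14 + 12 = 29 ≤ 31, expected clicks 11 + 2 + 9 = 22.
slot 3 + slot 6 + slot 5: cost 3 + 10 + 12 = 25 ≤ 31, expected clicks 11 + 2 + 9 = 22.
slot 2 + slot 3 + slot 5: cost 13 + 3 + 12 = 28 ≤ 31, expected clicks 8 + 11 + 9 = 28.
Best is slot 2, slot 3, and slot 5 with total expected clicks 28.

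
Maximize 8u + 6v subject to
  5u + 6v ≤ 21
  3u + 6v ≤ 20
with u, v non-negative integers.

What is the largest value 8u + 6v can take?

(u,v)=(4,0): 5·4+6·0=20≤21, 3·4+6·0=12≤20, objective 32.
(u,v)=(3,1): 5·3+6·1=21≤21, 3·3+6·1=15≤20, objective 30.
(u,v)=(3,0): 5·3+6·0=15≤21, 3·3+6·0=9≤20, objective 24.
The best lattice point is (4,0), giving 32.

32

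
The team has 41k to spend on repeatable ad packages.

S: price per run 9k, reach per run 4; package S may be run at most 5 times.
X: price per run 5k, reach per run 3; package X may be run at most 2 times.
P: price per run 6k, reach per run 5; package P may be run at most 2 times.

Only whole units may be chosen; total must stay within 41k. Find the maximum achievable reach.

24

Take 2×S, 2×X, and 2×P: price 40 ≤ 41, reach 2·4 + 2·3 + 2·5 = 24.
P has the best ratio (5/6) and is taken to its limit of 2; remaining capacity is filled optimally with the others.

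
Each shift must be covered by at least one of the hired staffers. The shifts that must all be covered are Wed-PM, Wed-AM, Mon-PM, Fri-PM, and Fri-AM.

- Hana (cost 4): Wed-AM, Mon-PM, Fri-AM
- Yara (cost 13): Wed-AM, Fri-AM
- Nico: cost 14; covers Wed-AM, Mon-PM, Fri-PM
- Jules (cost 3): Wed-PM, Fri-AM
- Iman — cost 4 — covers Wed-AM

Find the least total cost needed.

17

This is an integer covering problem.
The greedy cost-per-new-shift heuristic would pick Hana, Jules, and Nico for 21, but a cheaper cover exists.
Choose Nico and Jules: together they cover Wed-PM, Wed-AM, Mon-PM, Fri-PM, Fri-AM — every shift.
Total cost: 14 + 3 = 17.
No cover costs less than 17.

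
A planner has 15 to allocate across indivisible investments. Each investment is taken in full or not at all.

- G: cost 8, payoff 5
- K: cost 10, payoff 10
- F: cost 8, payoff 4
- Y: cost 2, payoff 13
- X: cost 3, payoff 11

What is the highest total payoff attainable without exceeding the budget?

Take K, Y, and X: cost 10 + 2 + 3 = 15 ≤ 15, payoff 10 + 13 + 11 = 34.
No other feasible combination does better.

34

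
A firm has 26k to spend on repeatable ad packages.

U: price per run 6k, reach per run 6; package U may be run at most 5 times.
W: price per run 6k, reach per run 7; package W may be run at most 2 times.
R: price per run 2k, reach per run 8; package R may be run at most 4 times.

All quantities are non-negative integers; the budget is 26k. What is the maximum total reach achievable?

52

2×U, 1×W, and 4×R: price 26 ≤ 26, reach 2·6 + 1·7 + 4·8 = 51.
1×U, 2×W, and 4×R: price 26 ≤ 26, reach 1·6 + 2·7 + 4·8 = 52.
Best is 52.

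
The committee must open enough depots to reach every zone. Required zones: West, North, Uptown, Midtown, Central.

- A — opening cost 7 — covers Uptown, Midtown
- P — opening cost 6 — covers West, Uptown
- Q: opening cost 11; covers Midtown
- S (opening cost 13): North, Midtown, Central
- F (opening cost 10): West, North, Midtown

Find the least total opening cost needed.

Choose P and S: together they cover West, North, Uptown, Midtown, Central — every zone.
Total opening cost: 6 + 13 = 19.
No cover costs less than 19.

19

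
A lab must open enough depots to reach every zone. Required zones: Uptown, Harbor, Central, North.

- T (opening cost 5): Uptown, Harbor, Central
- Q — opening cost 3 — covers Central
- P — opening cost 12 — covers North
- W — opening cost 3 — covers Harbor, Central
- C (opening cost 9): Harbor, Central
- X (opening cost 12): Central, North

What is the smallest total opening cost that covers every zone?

17

This is an integer covering problem.
The greedy cost-per-new-zone heuristic would pick W, T, and P for 20, but a cheaper cover exists.
Choose T and P: together they cover Uptown, Harbor, Central, North — every zone.
Total opening cost: 5 + 12 = 17.
No cover costs less than 17.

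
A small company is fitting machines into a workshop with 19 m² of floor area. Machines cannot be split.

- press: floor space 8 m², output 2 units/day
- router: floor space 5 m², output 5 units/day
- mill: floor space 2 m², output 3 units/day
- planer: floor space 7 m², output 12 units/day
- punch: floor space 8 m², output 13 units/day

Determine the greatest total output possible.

28

Allowing fractional choices, the relaxed optimum would be about 30.0, but machines are indivisible.
planer + punch: floor space 7 + 8 = 15 ≤ 19, output 12 + 13 = 25.
mill + planer + punch: floor space 2 + 7 + 8 = 17 ≤ 19, output 3 + 12 + 13 = 28.
Best is mill, planer, and punch with total output 28.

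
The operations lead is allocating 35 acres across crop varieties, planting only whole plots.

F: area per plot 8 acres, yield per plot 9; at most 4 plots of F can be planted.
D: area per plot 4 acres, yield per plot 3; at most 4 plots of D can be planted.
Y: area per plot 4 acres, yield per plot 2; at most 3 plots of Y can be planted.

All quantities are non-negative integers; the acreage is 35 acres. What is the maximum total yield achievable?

36

3×F and 2×D: area 32 ≤ 35, yield 3·9 + 2·3 = 33.
4×F: area 32 ≤ 35, yield 4·9 = 36.
Best is 36.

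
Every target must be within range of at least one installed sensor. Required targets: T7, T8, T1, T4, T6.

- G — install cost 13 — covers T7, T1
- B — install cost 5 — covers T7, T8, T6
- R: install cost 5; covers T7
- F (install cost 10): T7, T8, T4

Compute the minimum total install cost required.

28

Choose G, B, and F: together they cover T7, T8, T1, T4, T6 — every target.
Total install cost: 13 + 5 + 10 = 28.
No cover costs less than 28.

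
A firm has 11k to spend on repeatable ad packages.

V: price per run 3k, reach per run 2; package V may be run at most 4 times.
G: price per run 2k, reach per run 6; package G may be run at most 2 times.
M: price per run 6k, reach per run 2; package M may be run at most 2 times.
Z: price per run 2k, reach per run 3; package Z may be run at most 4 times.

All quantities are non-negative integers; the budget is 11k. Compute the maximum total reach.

21

This is a bounded integer knapsack.
Take 2×G and 3×Z: price 10 ≤ 11, reach 2·6 + 3·3 = 21.
G has the best ratio (6/2) and is taken to its limit of 2; remaining capacity is filled optimally with the others.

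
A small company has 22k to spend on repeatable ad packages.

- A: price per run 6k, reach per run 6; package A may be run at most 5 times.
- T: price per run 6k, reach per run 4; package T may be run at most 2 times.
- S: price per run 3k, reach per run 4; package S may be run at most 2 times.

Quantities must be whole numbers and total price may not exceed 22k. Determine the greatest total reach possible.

22

Take 3×A and 1×S: price 21 ≤ 22, reach 3·6 + 1·4 = 22.
No other integer combination yields more.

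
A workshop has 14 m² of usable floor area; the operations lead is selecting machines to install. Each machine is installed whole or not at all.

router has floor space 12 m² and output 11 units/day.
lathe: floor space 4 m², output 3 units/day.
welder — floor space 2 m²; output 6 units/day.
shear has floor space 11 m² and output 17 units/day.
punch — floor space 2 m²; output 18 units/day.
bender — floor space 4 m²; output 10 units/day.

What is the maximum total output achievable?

Take lathe, welder, punch, and bender: floor space 4 + 2 + 2 + 4 = 12 ≤ 14, output 3 + 6 + 18 + 10 = 37.
No other feasible combination does better.

37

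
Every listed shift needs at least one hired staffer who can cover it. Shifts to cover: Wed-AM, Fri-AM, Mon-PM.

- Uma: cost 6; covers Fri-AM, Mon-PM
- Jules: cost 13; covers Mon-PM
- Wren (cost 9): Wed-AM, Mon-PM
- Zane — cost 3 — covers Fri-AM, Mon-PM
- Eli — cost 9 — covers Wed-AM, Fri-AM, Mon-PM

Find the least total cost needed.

The greedy cost-per-new-shift heuristic would pick Zane and Wren for 12, but a cheaper cover exists.
Eli alone covers Wed-AM, Fri-AM, Mon-PM — every shift.
Total cost: 9.
No cover costs less than 9.

9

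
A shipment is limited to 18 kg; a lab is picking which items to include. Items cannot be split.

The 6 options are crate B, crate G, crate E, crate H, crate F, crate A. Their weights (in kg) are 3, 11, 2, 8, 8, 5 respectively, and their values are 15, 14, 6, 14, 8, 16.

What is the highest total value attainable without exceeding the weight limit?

51

crate B + crate H + crate A: weight 3 + 8 + 5 = 16 ≤ 18, value 15 + 14 + 16 = 45.
crate B + crate E + crate H + crate A: weight 3 + 2 + 8 + 5 = 18 ≤ 18, value 15 + 6 + 14 + 16 = 51.
crate B + crate E + crate F + crate A: weight 3 + 2 + 8 + 5 = 18 ≤ 18, value 15 + 6 + 8 + 16 = 45.
Best is crate B, crate E, crate H, and crate A with total value 51.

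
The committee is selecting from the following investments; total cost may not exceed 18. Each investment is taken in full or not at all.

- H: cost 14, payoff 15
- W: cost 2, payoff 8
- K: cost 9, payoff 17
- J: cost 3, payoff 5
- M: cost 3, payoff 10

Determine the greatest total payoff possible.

Take W, K, J, and M: cost 2 + 9 + 3 + 3 = 17 ≤ 18, payoff 8 + 17 + 5 + 10 = 40.
No other feasible combination does better.

40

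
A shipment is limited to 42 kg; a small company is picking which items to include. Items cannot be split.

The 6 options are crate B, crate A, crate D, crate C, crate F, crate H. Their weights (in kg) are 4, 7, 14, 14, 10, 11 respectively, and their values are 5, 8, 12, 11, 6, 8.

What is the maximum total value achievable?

36

Treat it as a binary knapsack problem.
crate B + crate D + crate C + crate F: weight 4 + 14 + 14 + 10 = 42 ≤ 42, value 5 + 12 + 11 + 6 = 34.
crate A + crate D + crate F + crate H: weight 7 + 14 + 10 + 11 = 42 ≤ 42, value 8 + 12 + 6 + 8 = 34.
crate B + crate A + crate D + crate C: weight 4 + 7 + 14 + 14 = 39 ≤ 42, value 5 + 8 + 12 + 11 = 36.
Best is crate B, crate A, crate D, and crate C with total value 36.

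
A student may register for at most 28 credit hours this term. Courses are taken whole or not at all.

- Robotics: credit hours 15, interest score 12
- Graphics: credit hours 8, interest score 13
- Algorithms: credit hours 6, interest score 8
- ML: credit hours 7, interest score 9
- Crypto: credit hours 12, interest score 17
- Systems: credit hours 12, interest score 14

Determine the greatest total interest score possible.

Allowing fractional choices, the relaxed optimum would be about 40.6, but courses are indivisible.
Graphics + ML + Crypto: credit hours 8 + 7 + 12 = 27 ≤ 28, interest score 13 + 9 + 17 = 39.
Graphics + Algorithms + Crypto: credit hours 8 + 6 + 12 = 26 ≤ 28, interest score 13 + 8 + 17 = 38.
Graphics + ML + Systems: credit hours 8 + 7 + 12 = 27 ≤ 28, interest score 13 + 9 + 14 = 36.
Best is Graphics, ML, and Crypto with total interest score 39.

39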